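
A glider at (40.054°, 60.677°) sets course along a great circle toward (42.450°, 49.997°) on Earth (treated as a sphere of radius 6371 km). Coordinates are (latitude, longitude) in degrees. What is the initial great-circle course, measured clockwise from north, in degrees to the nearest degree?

Δλ = -10.680° = -0.1864 rad.
y = sin Δλ · cos φ₂ = (-0.1853)(0.7379) = -0.1367
x = cos φ₁ sin φ₂ − sin φ₁ cos φ₂ cos Δλ = (0.7654)(0.6749) − (0.6435)(0.7379)(0.9827) = 0.0500
θ = atan2(y, x) = -69.90°; adding 360° gives 290°.

290°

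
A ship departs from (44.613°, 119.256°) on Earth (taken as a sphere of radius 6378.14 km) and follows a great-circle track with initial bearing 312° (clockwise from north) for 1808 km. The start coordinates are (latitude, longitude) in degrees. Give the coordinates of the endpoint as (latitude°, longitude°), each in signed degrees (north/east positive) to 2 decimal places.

Angular distance δ = d/R = 1808/6378.14 = 0.28347 rad; initial bearing θ = 5.4454 rad.
sin φ₂ = sin φ₁ cos δ + cos φ₁ sin δ cos θ = (0.7023)(0.9601) + (0.7119)(0.2797)(0.6691) = 0.8075, so φ₂ = 53.85°.
Δλ = atan2(sin θ sin δ cos φ₁, cos δ − sin φ₁ sin φ₂) = atan2(-0.1480, 0.3930) = -20.632°.
λ₂ = 119.256° − 20.632° = 98.62°.

53.85°, 98.62°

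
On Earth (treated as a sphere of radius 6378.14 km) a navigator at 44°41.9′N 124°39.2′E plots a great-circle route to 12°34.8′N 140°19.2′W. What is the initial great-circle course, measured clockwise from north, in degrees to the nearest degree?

Δλ = 95.027° = 1.6585 rad.
y = sin Δλ · cos φ₂ = (0.9962)(0.9760) = 0.9722
x = cos φ₁ sin φ₂ − sin φ₁ cos φ₂ cos Δλ = (0.7108)(0.2178) − (0.7034)(0.9760)(-0.0876) = 0.2150
θ = atan2(y, x) = 77.53°, so the bearing is 78°.

78°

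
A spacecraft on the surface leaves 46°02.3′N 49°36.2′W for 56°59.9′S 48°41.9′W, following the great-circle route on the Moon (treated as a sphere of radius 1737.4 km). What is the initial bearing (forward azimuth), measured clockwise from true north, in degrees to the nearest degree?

With φ₁ = 0.8035, φ₂ = -0.9948, Δλ = 0.0158 rad, the forward-azimuth formula gives
θ = atan2( sin Δλ cos φ₂ , cos φ₁ sin φ₂ − sin φ₁ cos φ₂ cos Δλ ) = atan2(0.0086, -0.9742) = 179.49°.
So the initial bearing is 179°.

179°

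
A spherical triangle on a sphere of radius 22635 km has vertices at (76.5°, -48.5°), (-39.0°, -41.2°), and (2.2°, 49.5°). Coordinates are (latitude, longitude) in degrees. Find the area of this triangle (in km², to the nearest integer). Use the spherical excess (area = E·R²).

Side lengths (central angles): a = 1.6044, b = 1.5659, c = 2.0175 rad; semiperimeter s = 2.5939.
By l'Huilier's theorem, tan(E/4) = √[tan(s/2) tan((s−a)/2) tan((s−b)/2) tan((s−c)/2)], giving spherical excess E = 2.0633 rad.
Area = E·R² = 2.0633 × (22635)² ≈ 1057116046 km².

1057116046 km²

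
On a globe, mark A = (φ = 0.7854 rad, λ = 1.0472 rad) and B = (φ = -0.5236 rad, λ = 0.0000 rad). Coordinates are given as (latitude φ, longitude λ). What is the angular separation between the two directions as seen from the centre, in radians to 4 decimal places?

Let φ₁ = 0.7854 rad, φ₂ = -0.5236 rad, and Δλ = -1.0472 rad.
cos c = sin φ₁ sin φ₂ + cos φ₁ cos φ₂ cos Δλ = (0.7071)(-0.5000) + (0.7071)(0.8660)(0.5000) = -0.04737,
so c = arccos(-0.04737) = 1.61818 rad.
So the angular separation is 1.6182 rad.

1.6182 rad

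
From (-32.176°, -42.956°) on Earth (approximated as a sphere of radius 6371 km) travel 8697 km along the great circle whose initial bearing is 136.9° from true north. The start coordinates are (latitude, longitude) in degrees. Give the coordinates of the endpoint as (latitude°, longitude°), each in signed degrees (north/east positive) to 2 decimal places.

-45.54°, 64.30°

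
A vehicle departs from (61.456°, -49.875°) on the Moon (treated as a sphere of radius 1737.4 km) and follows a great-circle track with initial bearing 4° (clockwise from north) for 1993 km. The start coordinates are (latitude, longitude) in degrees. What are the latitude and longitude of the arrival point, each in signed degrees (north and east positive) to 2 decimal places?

52.72°, 124.10°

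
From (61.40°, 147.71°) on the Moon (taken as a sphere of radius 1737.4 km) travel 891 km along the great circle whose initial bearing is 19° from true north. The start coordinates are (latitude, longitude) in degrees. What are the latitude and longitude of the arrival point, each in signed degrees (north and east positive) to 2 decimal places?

Angular distance δ = d/R = 891/1737.4 = 0.51284 rad; initial bearing θ = 0.3316 rad.
sin φ₂ = sin φ₁ cos δ + cos φ₁ sin δ cos θ = (0.8780)(0.8714) + (0.4787)(0.4906)(0.9455) = 0.9871, so φ₂ = 80.79°.
Δλ = atan2(sin θ sin δ cos φ₁, cos δ − sin φ₁ sin φ₂) = atan2(0.0765, 0.0047) = 86.490°.
λ₂ = 147.710° + 86.490° = 234.20° → -125.80° after wrapping to (−180°, 180°].

80.79°, -125.80°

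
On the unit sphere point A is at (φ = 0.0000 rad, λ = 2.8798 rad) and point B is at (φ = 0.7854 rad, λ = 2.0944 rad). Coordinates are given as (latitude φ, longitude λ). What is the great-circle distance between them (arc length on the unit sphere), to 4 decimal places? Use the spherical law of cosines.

1.0472

In radians: φ₁ = 0.0000, φ₂ = 0.7854, Δλ = -45.000° = -0.7854 rad.
cos c = sin φ₁ sin φ₂ + cos φ₁ cos φ₂ cos Δλ = (0.0000)(0.7071) + (1.0000)(0.7071)(0.7071) = 0.50000,
so c = arccos(0.50000) = 1.04720 rad.
On the unit sphere the arc length equals the central angle: 1.0472.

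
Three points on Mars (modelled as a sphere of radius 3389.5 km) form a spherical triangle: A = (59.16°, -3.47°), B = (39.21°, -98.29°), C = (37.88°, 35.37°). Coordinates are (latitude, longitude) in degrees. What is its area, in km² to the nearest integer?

233621 km²

Side lengths (central angles): a = 1.6049, b = 0.5692, c = 1.0363 rad; semiperimeter s = 1.6052.
By l'Huilier's theorem, tan(E/4) = √[tan(s/2) tan((s−a)/2) tan((s−b)/2) tan((s−c)/2)], giving spherical excess E = 0.0203 rad.
Area = E·R² = 0.0203 × (3389.5)² ≈ 233621 km².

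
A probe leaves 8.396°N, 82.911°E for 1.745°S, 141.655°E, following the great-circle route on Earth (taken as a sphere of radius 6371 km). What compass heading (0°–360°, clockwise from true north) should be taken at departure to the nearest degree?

97°

With φ₁ = 0.1465, φ₂ = -0.0305, Δλ = 1.0253 rad, the forward-azimuth formula gives
θ = atan2( sin Δλ cos φ₂ , cos φ₁ sin φ₂ − sin φ₁ cos φ₂ cos Δλ ) = atan2(0.8545, -0.1059) = 97.06°.
So the initial bearing is 97°.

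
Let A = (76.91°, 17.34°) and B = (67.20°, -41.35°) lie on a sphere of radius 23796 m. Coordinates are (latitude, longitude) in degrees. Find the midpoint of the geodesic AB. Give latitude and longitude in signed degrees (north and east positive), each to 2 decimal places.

74.07°, -20.39°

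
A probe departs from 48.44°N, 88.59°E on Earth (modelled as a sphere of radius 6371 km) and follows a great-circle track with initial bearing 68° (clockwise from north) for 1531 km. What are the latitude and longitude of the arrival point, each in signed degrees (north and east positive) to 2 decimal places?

51.80°, 109.50°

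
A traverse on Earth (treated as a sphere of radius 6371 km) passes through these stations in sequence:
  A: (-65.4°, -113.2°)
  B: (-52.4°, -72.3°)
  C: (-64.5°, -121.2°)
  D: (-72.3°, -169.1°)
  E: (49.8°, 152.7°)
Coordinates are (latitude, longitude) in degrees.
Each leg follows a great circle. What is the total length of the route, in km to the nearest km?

Leg A→B: central angle 0.4218 rad, distance 2687.2 km.
Leg B→C: central angle 0.4783 rad, distance 3047.2 km.
Leg C→D: central angle 0.3251 rad, distance 2071.4 km.
Leg D→E: central angle 2.1815 rad, distance 13898.2 km.
Total: 2687.2 + 3047.2 + 2071.4 + 13898.2 ≈ 21704 km.

21704 km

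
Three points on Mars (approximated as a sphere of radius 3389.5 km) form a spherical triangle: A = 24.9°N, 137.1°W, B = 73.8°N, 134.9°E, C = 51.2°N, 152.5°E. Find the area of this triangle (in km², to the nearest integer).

2725777 km²

Side lengths (central angles): a = 0.4152, b = 1.0254, c = 1.1449 rad; semiperimeter s = 1.2927.
By l'Huilier's theorem, tan(E/4) = √[tan(s/2) tan((s−a)/2) tan((s−b)/2) tan((s−c)/2)], giving spherical excess E = 0.2373 rad.
Area = E·R² = 0.2373 × (3389.5)² ≈ 2725777 km².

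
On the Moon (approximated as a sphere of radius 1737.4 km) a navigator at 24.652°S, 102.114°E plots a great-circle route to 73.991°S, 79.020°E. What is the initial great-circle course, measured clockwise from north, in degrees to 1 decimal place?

Δλ = -23.094° = -0.4031 rad.
y = sin Δλ · cos φ₂ = (-0.3922)(0.2758) = -0.1082
x = cos φ₁ sin φ₂ − sin φ₁ cos φ₂ cos Δλ = (0.9089)(-0.9612) − (-0.4171)(0.2758)(0.9199) = -0.7678
θ = atan2(y, x) = -171.98°; adding 360° gives 188.0°.

188.0°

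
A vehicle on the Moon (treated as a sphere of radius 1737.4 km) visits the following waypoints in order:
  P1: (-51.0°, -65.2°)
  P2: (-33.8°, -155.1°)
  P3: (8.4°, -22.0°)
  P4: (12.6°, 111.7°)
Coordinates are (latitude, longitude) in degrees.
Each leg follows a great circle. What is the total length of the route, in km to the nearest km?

9818 km

Leg P1→P2: central angle 1.1227 rad, distance 1950.6 km.
Leg P2→P3: central angle 2.2692 rad, distance 3942.4 km.
Leg P3→P4: central angle 2.2590 rad, distance 3924.8 km.
Total: 1950.6 + 3942.4 + 3924.8 ≈ 9818 km.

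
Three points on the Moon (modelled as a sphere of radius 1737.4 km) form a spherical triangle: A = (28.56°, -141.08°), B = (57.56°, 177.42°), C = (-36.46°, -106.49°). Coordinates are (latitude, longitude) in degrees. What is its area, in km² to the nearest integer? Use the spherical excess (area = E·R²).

Side lengths (central angles): a = 1.9799, b = 1.2688, c = 0.7131 rad; semiperimeter s = 1.9809.
By l'Huilier's theorem, tan(E/4) = √[tan(s/2) tan((s−a)/2) tan((s−b)/2) tan((s−c)/2)], giving spherical excess E = 0.0571 rad.
Area = E·R² = 0.0571 × (1737.4)² ≈ 172323 km².

172323 km²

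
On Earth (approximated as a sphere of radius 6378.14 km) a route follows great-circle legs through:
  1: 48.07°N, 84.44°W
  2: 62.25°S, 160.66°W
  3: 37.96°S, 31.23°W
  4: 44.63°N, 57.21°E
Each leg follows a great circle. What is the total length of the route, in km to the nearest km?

Leg 1→2: central angle 2.1948 rad, distance 13998.7 km.
Leg 2→3: central angle 1.2543 rad, distance 8000.3 km.
Leg 3→4: central angle 2.0008 rad, distance 12761.3 km.
Total: 13998.7 + 8000.3 + 12761.3 ≈ 34760 km.

34760 km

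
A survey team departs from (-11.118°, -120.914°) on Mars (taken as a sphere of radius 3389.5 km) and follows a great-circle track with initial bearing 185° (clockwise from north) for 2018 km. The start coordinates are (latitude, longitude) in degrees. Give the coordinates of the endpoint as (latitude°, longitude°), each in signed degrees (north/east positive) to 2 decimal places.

-45.06°, -124.88°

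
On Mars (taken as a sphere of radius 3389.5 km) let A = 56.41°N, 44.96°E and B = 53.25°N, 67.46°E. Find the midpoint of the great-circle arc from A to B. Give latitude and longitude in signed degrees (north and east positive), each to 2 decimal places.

Central angle δ = 0.2317 rad. Interpolating on the sphere with fraction f = 0.5:
P = [sin((1−f)δ)·A + sin(fδ)·B] / sin δ = 0.5034·A + 0.5034·B in Cartesian coordinates,
giving P = (0.3125, 0.4750, 0.8226), i.e. latitude 55.35°, longitude 56.66°.

55.35°, 56.66°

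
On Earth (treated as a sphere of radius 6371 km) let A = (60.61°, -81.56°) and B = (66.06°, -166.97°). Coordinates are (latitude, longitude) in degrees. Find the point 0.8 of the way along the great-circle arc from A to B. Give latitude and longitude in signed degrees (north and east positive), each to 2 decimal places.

69.12°, -149.97°

Central angle δ = 0.6227 rad. Interpolating on the sphere with fraction f = 0.8:
P = [sin((1−f)δ)·A + sin(fδ)·B] / sin δ = 0.2130·A + 0.8193·B in Cartesian coordinates,
giving P = (-0.3085, -0.1783, 0.9343), i.e. latitude 69.12°, longitude -149.97°.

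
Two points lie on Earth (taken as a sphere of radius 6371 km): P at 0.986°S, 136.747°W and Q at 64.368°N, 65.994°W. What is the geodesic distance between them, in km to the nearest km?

9196 km

In radians: φ₁ = -0.0172, φ₂ = 1.1234, Δλ = 70.753° = 1.2349 rad.
cos c = sin φ₁ sin φ₂ + cos φ₁ cos φ₂ cos Δλ = (-0.0172)(0.9016) + (0.9999)(0.4326)(0.3296) = 0.12706,
so c = arccos(0.12706) = 1.44339 rad.
Distance = R·c = 6371 × 1.4434 ≈ 9196 km.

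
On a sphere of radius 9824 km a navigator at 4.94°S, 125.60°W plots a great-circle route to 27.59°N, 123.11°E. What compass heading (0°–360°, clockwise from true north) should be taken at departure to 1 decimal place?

Δλ = -111.290° = -1.9424 rad.
y = sin Δλ · cos φ₂ = (-0.9318)(0.8863) = -0.8258
x = cos φ₁ sin φ₂ − sin φ₁ cos φ₂ cos Δλ = (0.9963)(0.4631) − (-0.0861)(0.8863)(-0.3631) = 0.4337
θ = atan2(y, x) = -62.29°; adding 360° gives 297.7°.

297.7°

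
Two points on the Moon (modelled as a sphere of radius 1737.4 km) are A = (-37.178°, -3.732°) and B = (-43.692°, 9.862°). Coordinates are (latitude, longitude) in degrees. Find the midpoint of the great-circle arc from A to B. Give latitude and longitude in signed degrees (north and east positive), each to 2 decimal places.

The central angle between A and B is δ = 0.2130 rad.
With f = 0.5, the slerp weights are sin((1−f)δ)/sin δ = 0.5028 and sin(fδ)/sin δ = 0.5028.
Weighted sum of the unit vectors: (0.5028)·(0.7951,-0.0519,-0.6043) + (0.5028)·(0.7124,0.1238,-0.6908) = (0.7580, 0.0362, -0.6512).
Converting back: φ = atan2(z, √(x²+y²)) = -40.63°, λ = atan2(y, x) = 2.73°.

-40.63°, 2.73°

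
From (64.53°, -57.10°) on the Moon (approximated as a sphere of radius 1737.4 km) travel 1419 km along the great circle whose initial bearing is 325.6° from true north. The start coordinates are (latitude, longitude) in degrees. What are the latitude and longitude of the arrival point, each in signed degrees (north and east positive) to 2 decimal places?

61.25°, -178.22°

Angular distance δ = d/R = 1419/1737.4 = 0.81674 rad; initial bearing θ = 5.6828 rad.
sin φ₂ = sin φ₁ cos δ + cos φ₁ sin δ cos θ = (0.9028)(0.6846) + (0.4300)(0.7289)(0.8251) = 0.8767, so φ₂ = 61.25°.
Δλ = atan2(sin θ sin δ cos φ₁, cos δ − sin φ₁ sin φ₂) = atan2(-0.1771, -0.1069) = -121.116°.
λ₂ = -57.100° − 121.116° = -178.22°.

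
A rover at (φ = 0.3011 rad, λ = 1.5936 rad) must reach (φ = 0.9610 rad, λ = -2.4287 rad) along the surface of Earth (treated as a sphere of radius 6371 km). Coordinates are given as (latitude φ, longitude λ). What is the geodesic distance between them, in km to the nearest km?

10678 km

Let φ₁ = 0.3011 rad, φ₂ = 0.9610 rad, and Δλ = 2.2609 rad.
Haversine: a = sin²(Δφ/2) + cos φ₁ cos φ₂ sin²(Δλ/2) = 0.1050 + (0.9550)(0.5727)(0.8183) = 0.55253.
Central angle c = 2·arcsin(√a) = 1.67605 rad.
Distance = R·c = 6371 × 1.6761 ≈ 10678 km.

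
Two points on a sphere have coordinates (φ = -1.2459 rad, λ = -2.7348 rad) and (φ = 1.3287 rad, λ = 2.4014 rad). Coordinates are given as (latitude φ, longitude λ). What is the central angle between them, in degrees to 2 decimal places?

152.69°

Let φ₁ = -1.2459 rad, φ₂ = 1.3287 rad, and Δλ = -1.1470 rad.
Haversine: a = sin²(Δφ/2) + cos φ₁ cos φ₂ sin²(Δλ/2) = 0.9218 + (0.3192)(0.2397)(0.2944) = 0.94429.
Central angle c = 2·arcsin(√a) = 2.66503 rad.
So the angular separation is 152.69°.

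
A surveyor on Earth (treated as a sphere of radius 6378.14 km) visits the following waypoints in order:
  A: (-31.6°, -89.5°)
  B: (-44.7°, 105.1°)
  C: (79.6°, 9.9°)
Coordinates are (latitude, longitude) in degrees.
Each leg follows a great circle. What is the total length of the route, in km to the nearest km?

Leg A→B: central angle 1.7898 rad, distance 11415.8 km.
Leg B→C: central angle 2.3511 rad, distance 14995.4 km.
Total: 11415.8 + 14995.4 ≈ 26411 km.

26411 km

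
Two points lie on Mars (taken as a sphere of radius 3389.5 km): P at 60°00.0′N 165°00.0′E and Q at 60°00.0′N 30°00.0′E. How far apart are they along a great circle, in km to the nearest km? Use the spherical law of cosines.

Let φ₁ = 1.0472 rad, φ₂ = 1.0472 rad, and Δλ = -2.3562 rad.
cos c = sin φ₁ sin φ₂ + cos φ₁ cos φ₂ cos Δλ = (0.8660)(0.8660) + (0.5000)(0.5000)(-0.7071) = 0.57322,
so c = arccos(0.57322) = 0.96036 rad.
Distance = R·c = 3389.5 × 0.9604 ≈ 3255 km.

3255 km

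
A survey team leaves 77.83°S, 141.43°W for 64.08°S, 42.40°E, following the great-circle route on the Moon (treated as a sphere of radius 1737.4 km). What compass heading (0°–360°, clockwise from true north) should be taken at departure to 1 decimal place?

182.7°

With φ₁ = -1.3584, φ₂ = -1.1184, Δλ = -3.0747 rad, the forward-azimuth formula gives
θ = atan2( sin Δλ cos φ₂ , cos φ₁ sin φ₂ − sin φ₁ cos φ₂ cos Δλ ) = atan2(-0.0292, -0.6159) = -177.29°.
Adding 360° brings this into [0°, 360°): 182.7°.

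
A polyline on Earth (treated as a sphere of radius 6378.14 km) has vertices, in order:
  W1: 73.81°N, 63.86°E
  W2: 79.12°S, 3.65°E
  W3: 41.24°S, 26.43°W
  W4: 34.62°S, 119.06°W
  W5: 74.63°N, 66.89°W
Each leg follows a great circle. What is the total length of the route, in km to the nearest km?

42337 km

Leg W1→W2: central angle 2.7311 rad, distance 17419.5 km.
Leg W2→W3: central angle 0.6917 rad, distance 4411.5 km.
Leg W3→W4: central angle 1.2174 rad, distance 7764.5 km.
Leg W4→W5: central angle 1.9977 rad, distance 12741.5 km.
Total: 17419.5 + 4411.5 + 7764.5 + 12741.5 ≈ 42337 km.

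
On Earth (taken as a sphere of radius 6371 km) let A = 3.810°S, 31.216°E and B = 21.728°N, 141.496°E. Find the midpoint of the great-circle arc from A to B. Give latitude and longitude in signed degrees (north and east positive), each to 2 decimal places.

Central angle δ = 1.9240 rad. Interpolating on the sphere with fraction f = 0.5:
P = [sin((1−f)δ)·A + sin(fδ)·B] / sin δ = 0.8743·A + 0.8743·B in Cartesian coordinates,
giving P = (0.1105, 0.9577, 0.2656), i.e. latitude 15.40°, longitude 83.42°.

15.40°, 83.42°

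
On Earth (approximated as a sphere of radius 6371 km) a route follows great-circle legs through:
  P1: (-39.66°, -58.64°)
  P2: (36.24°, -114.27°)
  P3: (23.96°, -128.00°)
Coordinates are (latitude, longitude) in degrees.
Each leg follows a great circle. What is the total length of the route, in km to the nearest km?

12074 km

Leg P1→P2: central angle 1.5976 rad, distance 10178.1 km.
Leg P2→P3: central angle 0.2975 rad, distance 1895.7 km.
Total: 10178.1 + 1895.7 ≈ 12074 km.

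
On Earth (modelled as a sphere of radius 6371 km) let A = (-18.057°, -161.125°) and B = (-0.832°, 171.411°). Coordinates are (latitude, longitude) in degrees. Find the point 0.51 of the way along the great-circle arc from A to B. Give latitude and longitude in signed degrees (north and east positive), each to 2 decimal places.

-9.54°, -175.48°

Central angle δ = 0.5586 rad. Interpolating on the sphere with fraction f = 0.51:
P = [sin((1−f)δ)·A + sin(fδ)·B] / sin δ = 0.5100·A + 0.5303·B in Cartesian coordinates,
giving P = (-0.9831, -0.0777, -0.1658), i.e. latitude -9.54°, longitude -175.48°.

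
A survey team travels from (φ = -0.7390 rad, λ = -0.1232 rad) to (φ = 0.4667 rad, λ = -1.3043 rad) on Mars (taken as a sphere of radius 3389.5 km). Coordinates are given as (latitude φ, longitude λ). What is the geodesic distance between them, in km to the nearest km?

5502 km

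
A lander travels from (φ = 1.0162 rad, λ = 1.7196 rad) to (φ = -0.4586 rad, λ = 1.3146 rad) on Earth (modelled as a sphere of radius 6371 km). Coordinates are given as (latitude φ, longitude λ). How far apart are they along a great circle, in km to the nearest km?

With latitudes φ₁ = 58.224°, φ₂ = -26.276° and longitude difference Δλ = -23.205°:
Haversine: a = sin²(Δφ/2) + cos φ₁ cos φ₂ sin²(Δλ/2) = 0.4521 + (0.5266)(0.8967)(0.0404) = 0.47117.
Central angle c = 2·arcsin(√a) = 1.51311 rad.
Distance = R·c = 6371 × 1.5131 ≈ 9640 km.

9640 km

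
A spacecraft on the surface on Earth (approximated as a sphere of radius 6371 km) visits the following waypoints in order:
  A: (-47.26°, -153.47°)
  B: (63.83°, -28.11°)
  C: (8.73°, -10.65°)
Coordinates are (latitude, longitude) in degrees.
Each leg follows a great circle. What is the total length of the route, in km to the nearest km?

Leg A→B: central angle 2.5542 rad, distance 16272.6 km.
Leg B→C: central angle 0.9860 rad, distance 6281.6 km.
Total: 16272.6 + 6281.6 ≈ 22554 km.

22554 km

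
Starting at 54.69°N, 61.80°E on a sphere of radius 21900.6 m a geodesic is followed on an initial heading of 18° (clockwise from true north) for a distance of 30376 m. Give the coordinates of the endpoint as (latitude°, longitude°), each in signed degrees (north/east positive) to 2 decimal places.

Angular distance δ = d/R = 30376/21900.6 = 1.38699 rad; initial bearing θ = 0.3142 rad.
sin φ₂ = sin φ₁ cos δ + cos φ₁ sin δ cos θ = (0.8160)(0.1828) + (0.5780)(0.9832)(0.9511) = 0.6896, so φ₂ = 43.60°.
Δλ = atan2(sin θ sin δ cos φ₁, cos δ − sin φ₁ sin φ₂) = atan2(0.1756, -0.3800) = 155.196°.
λ₂ = 61.800° + 155.196° = 217.00° → -143.00° after wrapping to (−180°, 180°].

43.60°, -143.00°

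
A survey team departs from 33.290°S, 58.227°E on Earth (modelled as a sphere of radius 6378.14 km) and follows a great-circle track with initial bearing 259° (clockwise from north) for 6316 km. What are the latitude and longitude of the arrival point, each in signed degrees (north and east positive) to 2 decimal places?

Angular distance δ = d/R = 6316/6378.14 = 0.99026 rad; initial bearing θ = 4.5204 rad.
sin φ₂ = sin φ₁ cos δ + cos φ₁ sin δ cos θ = (-0.5489)(0.5485) + (0.8359)(0.8362)(-0.1908) = -0.4344, so φ₂ = -25.75°.
Δλ = atan2(sin θ sin δ cos φ₁, cos δ − sin φ₁ sin φ₂) = atan2(-0.6861, 0.3100) = -65.683°.
λ₂ = 58.227° − 65.683° = -7.46°.

-25.75°, -7.46°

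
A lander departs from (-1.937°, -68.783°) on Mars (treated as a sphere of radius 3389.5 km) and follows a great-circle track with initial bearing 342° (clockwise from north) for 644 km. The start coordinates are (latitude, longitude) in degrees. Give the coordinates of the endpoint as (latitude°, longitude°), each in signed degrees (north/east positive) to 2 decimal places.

Angular distance δ = d/R = 644/3389.5 = 0.19000 rad; initial bearing θ = 5.9690 rad.
sin φ₂ = sin φ₁ cos δ + cos φ₁ sin δ cos θ = (-0.0338)(0.9820) + (0.9994)(0.1889)(0.9511) = 0.1463, so φ₂ = 8.41°.
Δλ = atan2(sin θ sin δ cos φ₁, cos δ − sin φ₁ sin φ₂) = atan2(-0.0583, 0.9870) = -3.382°.
λ₂ = -68.783° − 3.382° = -72.17°.

8.41°, -72.17°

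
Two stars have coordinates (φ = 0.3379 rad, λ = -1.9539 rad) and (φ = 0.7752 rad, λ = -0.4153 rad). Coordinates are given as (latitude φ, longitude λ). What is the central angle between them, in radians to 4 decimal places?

With latitudes φ₁ = 19.360°, φ₂ = 44.416° and longitude difference Δλ = 88.155°:
Haversine: a = sin²(Δφ/2) + cos φ₁ cos φ₂ sin²(Δλ/2) = 0.0471 + (0.9435)(0.7143)(0.4839) = 0.37315.
Central angle c = 2·arcsin(√a) = 1.31429 rad.
So the angular separation is 1.3143 rad.

1.3143 rad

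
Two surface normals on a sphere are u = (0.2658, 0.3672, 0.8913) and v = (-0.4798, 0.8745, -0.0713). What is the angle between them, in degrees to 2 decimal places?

82.53°

u·v = 0.1300; |u| = 1.0000, |v| = 1.0000.
cos θ = (u·v)/(|u||v|) = 0.1300, so θ = 82.53°.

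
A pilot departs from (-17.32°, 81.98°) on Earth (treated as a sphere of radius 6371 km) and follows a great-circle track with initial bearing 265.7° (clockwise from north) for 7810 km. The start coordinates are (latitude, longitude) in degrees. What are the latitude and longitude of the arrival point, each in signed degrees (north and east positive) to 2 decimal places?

Angular distance δ = d/R = 7810/6371 = 1.22587 rad; initial bearing θ = 4.6373 rad.
sin φ₂ = sin φ₁ cos δ + cos φ₁ sin δ cos θ = (-0.2977)(0.3381) + (0.9547)(0.9411)(-0.0750) = -0.1680, so φ₂ = -9.67°.
Δλ = atan2(sin θ sin δ cos φ₁, cos δ − sin φ₁ sin φ₂) = atan2(-0.8959, 0.2881) = -72.173°.
λ₂ = 81.980° − 72.173° = 9.81°.

-9.67°, 9.81°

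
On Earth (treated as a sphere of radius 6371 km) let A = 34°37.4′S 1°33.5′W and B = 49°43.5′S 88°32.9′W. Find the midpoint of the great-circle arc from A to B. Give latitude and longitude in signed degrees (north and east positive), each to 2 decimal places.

-51.13°, -38.55°

Central angle δ = 1.0912 rad. Interpolating on the sphere with fraction f = 0.5:
P = [sin((1−f)δ)·A + sin(fδ)·B] / sin δ = 0.5849·A + 0.5849·B in Cartesian coordinates,
giving P = (0.4907, -0.3911, -0.7786), i.e. latitude -51.13°, longitude -38.55°.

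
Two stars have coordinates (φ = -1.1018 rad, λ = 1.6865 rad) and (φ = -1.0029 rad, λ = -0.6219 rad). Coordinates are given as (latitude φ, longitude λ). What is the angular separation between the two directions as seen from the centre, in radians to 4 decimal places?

0.9416 rad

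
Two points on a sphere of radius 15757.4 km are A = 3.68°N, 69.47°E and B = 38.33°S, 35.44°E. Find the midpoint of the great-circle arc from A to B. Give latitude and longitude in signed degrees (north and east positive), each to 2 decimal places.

Central angle δ = 0.9160 rad. Interpolating on the sphere with fraction f = 0.5:
P = [sin((1−f)δ)·A + sin(fδ)·B] / sin δ = 0.5575·A + 0.5575·B in Cartesian coordinates,
giving P = (0.5514, 0.7745, -0.3099), i.e. latitude -18.06°, longitude 54.55°.

-18.06°, 54.55°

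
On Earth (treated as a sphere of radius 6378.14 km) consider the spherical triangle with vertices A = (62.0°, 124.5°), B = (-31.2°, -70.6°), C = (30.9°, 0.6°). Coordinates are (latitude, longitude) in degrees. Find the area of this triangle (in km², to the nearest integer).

77195283 km²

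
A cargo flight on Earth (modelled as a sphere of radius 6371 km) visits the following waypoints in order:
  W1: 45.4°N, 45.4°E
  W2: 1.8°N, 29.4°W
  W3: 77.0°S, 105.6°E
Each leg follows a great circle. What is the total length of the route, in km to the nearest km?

19906 km

Leg W1→W2: central angle 1.3629 rad, distance 8683.2 km.
Leg W2→W3: central angle 1.7615 rad, distance 11222.8 km.
Total: 8683.2 + 11222.8 ≈ 19906 km.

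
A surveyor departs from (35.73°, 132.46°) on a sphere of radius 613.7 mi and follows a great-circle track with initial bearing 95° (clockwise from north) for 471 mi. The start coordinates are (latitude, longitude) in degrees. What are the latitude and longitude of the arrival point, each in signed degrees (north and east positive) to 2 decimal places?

21.79°, -179.39°

Angular distance δ = d/R = 471/613.7 = 0.76748 rad; initial bearing θ = 1.6581 rad.
sin φ₂ = sin φ₁ cos δ + cos φ₁ sin δ cos θ = (0.5840)(0.7197) + (0.8118)(0.6943)(-0.0872) = 0.3711, so φ₂ = 21.79°.
Δλ = atan2(sin θ sin δ cos φ₁, cos δ − sin φ₁ sin φ₂) = atan2(0.5615, 0.5029) = 48.149°.
λ₂ = 132.460° + 48.149° = 180.61° → -179.39° after wrapping to (−180°, 180°].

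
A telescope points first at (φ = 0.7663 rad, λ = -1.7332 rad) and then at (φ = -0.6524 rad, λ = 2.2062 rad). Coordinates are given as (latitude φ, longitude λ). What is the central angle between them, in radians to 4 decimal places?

With latitudes φ₁ = 43.906°, φ₂ = -37.380° and longitude difference Δλ = -134.289°:
cos c = sin φ₁ sin φ₂ + cos φ₁ cos φ₂ cos Δλ = (0.6935)(-0.6071) + (0.7205)(0.7946)(-0.6983) = -0.82078,
so c = arccos(-0.82078) = 2.53357 rad.
So the angular separation is 2.5336 rad.

2.5336 rad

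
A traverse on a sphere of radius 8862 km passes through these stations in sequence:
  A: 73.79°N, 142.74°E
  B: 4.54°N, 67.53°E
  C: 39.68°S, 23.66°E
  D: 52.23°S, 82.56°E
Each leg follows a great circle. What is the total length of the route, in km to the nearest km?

Leg A→B: central angle 1.4232 rad, distance 12612.5 km.
Leg B→C: central angle 1.0443 rad, distance 9254.1 km.
Leg C→D: central angle 0.7254 rad, distance 6428.9 km.
Total: 12612.5 + 9254.1 + 6428.9 ≈ 28296 km.

28296 km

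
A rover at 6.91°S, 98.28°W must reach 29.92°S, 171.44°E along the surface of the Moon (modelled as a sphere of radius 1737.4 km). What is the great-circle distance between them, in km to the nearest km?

2632 km

With latitudes φ₁ = -6.910°, φ₂ = -29.920° and longitude difference Δλ = -90.280°:
cos c = sin φ₁ sin φ₂ + cos φ₁ cos φ₂ cos Δλ = (-0.1203)(-0.4988) + (0.9927)(0.8667)(-0.0049) = 0.05580,
so c = arccos(0.05580) = 1.51496 rad.
Distance = R·c = 1737.4 × 1.5150 ≈ 2632 km.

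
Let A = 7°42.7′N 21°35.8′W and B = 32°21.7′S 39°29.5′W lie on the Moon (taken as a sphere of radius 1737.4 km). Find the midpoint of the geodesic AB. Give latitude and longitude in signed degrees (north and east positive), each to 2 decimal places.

-12.47°, -29.83°

Central angle δ = 0.7602 rad. Interpolating on the sphere with fraction f = 0.5:
P = [sin((1−f)δ)·A + sin(fδ)·B] / sin δ = 0.5384·A + 0.5384·B in Cartesian coordinates,
giving P = (0.8471, -0.4856, -0.2159), i.e. latitude -12.47°, longitude -29.83°.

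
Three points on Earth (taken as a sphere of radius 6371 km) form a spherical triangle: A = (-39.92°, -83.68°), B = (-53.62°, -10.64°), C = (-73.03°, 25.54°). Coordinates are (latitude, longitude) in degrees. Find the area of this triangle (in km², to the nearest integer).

8133999 km²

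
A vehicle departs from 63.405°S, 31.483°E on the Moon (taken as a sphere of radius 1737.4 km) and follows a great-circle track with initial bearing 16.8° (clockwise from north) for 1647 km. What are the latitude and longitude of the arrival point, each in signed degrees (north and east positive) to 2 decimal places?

Angular distance δ = d/R = 1647/1737.4 = 0.94797 rad; initial bearing θ = 0.2932 rad.
sin φ₂ = sin φ₁ cos δ + cos φ₁ sin δ cos θ = (-0.8942)(0.5833) + (0.4477)(0.8122)(0.9573) = -0.1735, so φ₂ = -9.99°.
Δλ = atan2(sin θ sin δ cos φ₁, cos δ − sin φ₁ sin φ₂) = atan2(0.1051, 0.4282) = 13.791°.
λ₂ = 31.483° + 13.791° = 45.27°.

-9.99°, 45.27°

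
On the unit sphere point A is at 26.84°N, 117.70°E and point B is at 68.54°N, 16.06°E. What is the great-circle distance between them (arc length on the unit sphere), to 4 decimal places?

1.2086

In radians: φ₁ = 0.4684, φ₂ = 1.1962, Δλ = -101.640° = -1.7740 rad.
cos c = sin φ₁ sin φ₂ + cos φ₁ cos φ₂ cos Δλ = (0.4515)(0.9307) + (0.8923)(0.3659)(-0.2018) = 0.35434,
so c = arccos(0.35434) = 1.20859 rad.
On the unit sphere the arc length equals the central angle: 1.2086.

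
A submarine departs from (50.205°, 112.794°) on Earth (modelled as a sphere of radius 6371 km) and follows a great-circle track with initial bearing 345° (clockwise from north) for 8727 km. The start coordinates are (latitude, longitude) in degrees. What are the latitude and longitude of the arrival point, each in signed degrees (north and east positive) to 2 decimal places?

Angular distance δ = d/R = 8727/6371 = 1.36980 rad; initial bearing θ = 6.0214 rad.
sin φ₂ = sin φ₁ cos δ + cos φ₁ sin δ cos θ = (0.7683)(0.1996) + (0.6400)(0.9799)(0.9659) = 0.7592, so φ₂ = 49.39°.
Δλ = atan2(sin θ sin δ cos φ₁, cos δ − sin φ₁ sin φ₂) = atan2(-0.1623, -0.3837) = -157.068°.
λ₂ = 112.794° − 157.068° = -44.27°.

49.39°, -44.27°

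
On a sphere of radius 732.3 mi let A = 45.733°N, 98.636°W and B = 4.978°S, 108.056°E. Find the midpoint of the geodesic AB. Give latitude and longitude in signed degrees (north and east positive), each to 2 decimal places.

52.27°, 148.14°

Central angle δ = 2.3232 rad. Interpolating on the sphere with fraction f = 0.5:
P = [sin((1−f)δ)·A + sin(fδ)·B] / sin δ = 1.2567·A + 1.2567·B in Cartesian coordinates,
giving P = (-0.5198, 0.3231, 0.7909), i.e. latitude 52.27°, longitude 148.14°.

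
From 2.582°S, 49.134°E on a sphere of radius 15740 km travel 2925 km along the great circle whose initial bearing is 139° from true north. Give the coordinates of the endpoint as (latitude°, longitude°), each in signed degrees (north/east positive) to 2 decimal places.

Angular distance δ = d/R = 2925/15740 = 0.18583 rad; initial bearing θ = 2.4260 rad.
sin φ₂ = sin φ₁ cos δ + cos φ₁ sin δ cos θ = (-0.0450)(0.9828) + (0.9990)(0.1848)(-0.7547) = -0.1836, so φ₂ = -10.58°.
Δλ = atan2(sin θ sin δ cos φ₁, cos δ − sin φ₁ sin φ₂) = atan2(0.1211, 0.9745) = 7.083°.
λ₂ = 49.134° + 7.083° = 56.22°.

-10.58°, 56.22°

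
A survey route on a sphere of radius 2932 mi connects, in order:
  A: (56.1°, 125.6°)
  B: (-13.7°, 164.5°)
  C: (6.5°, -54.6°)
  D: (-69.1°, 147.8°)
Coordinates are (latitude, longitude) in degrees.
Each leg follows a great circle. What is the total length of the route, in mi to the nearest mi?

17070 mi

Leg A→B: central angle 1.3437 rad, distance 3939.8 mi.
Leg B→C: central angle 2.4590 rad, distance 7209.7 mi.
Leg C→D: central angle 2.0191 rad, distance 5920.1 mi.
Total: 3939.8 + 7209.7 + 5920.1 ≈ 17070 mi.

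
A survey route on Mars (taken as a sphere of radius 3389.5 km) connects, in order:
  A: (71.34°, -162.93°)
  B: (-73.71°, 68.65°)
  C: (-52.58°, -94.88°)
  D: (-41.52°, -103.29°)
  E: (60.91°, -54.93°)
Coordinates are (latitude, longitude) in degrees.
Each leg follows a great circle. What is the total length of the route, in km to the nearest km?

Leg A→B: central angle 2.8769 rad, distance 9751.2 km.
Leg B→C: central angle 0.9287 rad, distance 3147.9 km.
Leg C→D: central angle 0.2171 rad, distance 735.7 km.
Leg D→E: central angle 1.9149 rad, distance 6490.7 km.
Total: 9751.2 + 3147.9 + 735.7 + 6490.7 ≈ 20125 km.

20125 km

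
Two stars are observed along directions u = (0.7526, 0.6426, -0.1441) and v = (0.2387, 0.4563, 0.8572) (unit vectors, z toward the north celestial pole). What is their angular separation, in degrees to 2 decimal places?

69.55°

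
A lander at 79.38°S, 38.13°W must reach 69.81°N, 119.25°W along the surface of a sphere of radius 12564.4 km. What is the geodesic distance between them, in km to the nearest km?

34182 km

Let φ₁ = -1.3854 rad, φ₂ = 1.2184 rad, and Δλ = -1.4158 rad.
cos c = sin φ₁ sin φ₂ + cos φ₁ cos φ₂ cos Δλ = (-0.9829)(0.9386) + (0.1843)(0.3451)(0.1544) = -0.91266,
so c = arccos(-0.91266) = 2.72054 rad.
Distance = R·c = 12564.4 × 2.7205 ≈ 34182 km.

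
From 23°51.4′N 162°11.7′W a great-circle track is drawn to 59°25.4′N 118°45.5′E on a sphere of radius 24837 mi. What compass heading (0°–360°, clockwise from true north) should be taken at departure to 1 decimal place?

326.3°

Δλ = -79.047° = -1.3796 rad.
y = sin Δλ · cos φ₂ = (-0.9818)(0.5087) = -0.4994
x = cos φ₁ sin φ₂ − sin φ₁ cos φ₂ cos Δλ = (0.9146)(0.8609) − (0.4045)(0.5087)(0.1900) = 0.7483
θ = atan2(y, x) = -33.72°; adding 360° gives 326.3°.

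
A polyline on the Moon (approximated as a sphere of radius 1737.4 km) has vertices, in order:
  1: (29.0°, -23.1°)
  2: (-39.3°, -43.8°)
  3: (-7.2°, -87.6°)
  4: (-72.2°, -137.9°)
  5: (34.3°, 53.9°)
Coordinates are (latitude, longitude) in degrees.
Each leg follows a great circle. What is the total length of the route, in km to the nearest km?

Leg 1→2: central angle 1.2387 rad, distance 2152.1 km.
Leg 2→3: central angle 0.8847 rad, distance 1537.1 km.
Leg 3→4: central angle 1.2524 rad, distance 2175.9 km.
Leg 4→5: central angle 2.4715 rad, distance 4293.9 km.
Total: 2152.1 + 1537.1 + 2175.9 + 4293.9 ≈ 10159 km.

10159 km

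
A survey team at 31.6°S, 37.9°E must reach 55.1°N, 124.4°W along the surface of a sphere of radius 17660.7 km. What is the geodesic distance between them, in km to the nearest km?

47277 km

Let φ₁ = -0.5515 rad, φ₂ = 0.9617 rad, and Δλ = -2.8327 rad.
Haversine: a = sin²(Δφ/2) + cos φ₁ cos φ₂ sin²(Δλ/2) = 0.4712 + (0.8517)(0.5721)(0.9763) = 0.94700.
Central angle c = 2·arcsin(√a) = 2.67697 rad.
Distance = R·c = 17660.7 × 2.6770 ≈ 47277 km.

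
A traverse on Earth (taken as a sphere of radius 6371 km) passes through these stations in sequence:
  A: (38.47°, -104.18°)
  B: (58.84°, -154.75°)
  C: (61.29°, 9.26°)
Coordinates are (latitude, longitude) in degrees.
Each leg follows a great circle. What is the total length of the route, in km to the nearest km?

10795 km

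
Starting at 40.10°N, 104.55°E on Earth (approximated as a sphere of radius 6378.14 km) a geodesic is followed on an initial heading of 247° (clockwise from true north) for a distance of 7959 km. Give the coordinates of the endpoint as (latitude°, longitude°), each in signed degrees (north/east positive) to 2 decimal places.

Angular distance δ = d/R = 7959/6378.14 = 1.24786 rad; initial bearing θ = 4.3110 rad.
sin φ₂ = sin φ₁ cos δ + cos φ₁ sin δ cos θ = (0.6441)(0.3174) + (0.7649)(0.9483)(-0.3907) = -0.0790, so φ₂ = -4.53°.
Δλ = atan2(sin θ sin δ cos φ₁, cos δ − sin φ₁ sin φ₂) = atan2(-0.6677, 0.3682) = -61.123°.
λ₂ = 104.550° − 61.123° = 43.43°.

-4.53°, 43.43°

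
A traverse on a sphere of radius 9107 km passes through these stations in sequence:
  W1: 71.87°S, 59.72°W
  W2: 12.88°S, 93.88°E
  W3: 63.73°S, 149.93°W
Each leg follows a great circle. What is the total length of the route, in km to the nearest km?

29070 km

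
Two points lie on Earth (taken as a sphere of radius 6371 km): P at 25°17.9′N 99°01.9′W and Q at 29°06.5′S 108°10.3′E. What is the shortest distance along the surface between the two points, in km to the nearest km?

Let φ₁ = 0.4415 rad, φ₂ = -0.5080 rad, and Δλ = -2.6668 rad.
Haversine: a = sin²(Δφ/2) + cos φ₁ cos φ₂ sin²(Δλ/2) = 0.2090 + (0.9041)(0.8737)(0.9447) = 0.95521.
Central angle c = 2·arcsin(√a) = 2.71509 rad.
Distance = R·c = 6371 × 2.7151 ≈ 17298 km.

17298 km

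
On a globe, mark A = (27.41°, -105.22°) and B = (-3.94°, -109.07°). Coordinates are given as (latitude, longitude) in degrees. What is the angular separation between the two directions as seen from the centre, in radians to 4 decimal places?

With latitudes φ₁ = 27.410°, φ₂ = -3.940° and longitude difference Δλ = -3.850°:
Haversine: a = sin²(Δφ/2) + cos φ₁ cos φ₂ sin²(Δλ/2) = 0.0730 + (0.8877)(0.9976)(0.0011) = 0.07400.
Central angle c = 2·arcsin(√a) = 0.55099 rad.
So the angular separation is 0.5510 rad.

0.5510 rad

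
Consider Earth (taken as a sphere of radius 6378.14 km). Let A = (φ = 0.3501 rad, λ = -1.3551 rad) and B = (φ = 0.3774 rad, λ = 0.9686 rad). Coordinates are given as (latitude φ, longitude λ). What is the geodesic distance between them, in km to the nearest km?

With latitudes φ₁ = 20.059°, φ₂ = 21.623° and longitude difference Δλ = 133.138°:
Haversine: a = sin²(Δφ/2) + cos φ₁ cos φ₂ sin²(Δλ/2) = 0.0002 + (0.9393)(0.9296)(0.8419) = 0.73534.
Central angle c = 2·arcsin(√a) = 2.06087 rad.
Distance = R·c = 6378.14 × 2.0609 ≈ 13144 km.

13144 km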